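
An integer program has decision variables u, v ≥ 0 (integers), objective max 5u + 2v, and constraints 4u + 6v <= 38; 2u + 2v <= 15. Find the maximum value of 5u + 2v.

The continuous relaxation peaks at (7.5, 0) with value 37.50; rounding to a feasible lattice point costs some objective.
(u,v)=(7,0): 4·7+6·0=28≤38, 2·7+2·0=14≤15, objective 35.
(u,v)=(6,1): 4·6+6·1=30≤38, 2·6+2·1=14≤15, objective 32.
(u,v)=(6,0): 4·6+6·0=24≤38, 2·6+2·0=12≤15, objective 30.
The best lattice point is (7,0), giving 35.

35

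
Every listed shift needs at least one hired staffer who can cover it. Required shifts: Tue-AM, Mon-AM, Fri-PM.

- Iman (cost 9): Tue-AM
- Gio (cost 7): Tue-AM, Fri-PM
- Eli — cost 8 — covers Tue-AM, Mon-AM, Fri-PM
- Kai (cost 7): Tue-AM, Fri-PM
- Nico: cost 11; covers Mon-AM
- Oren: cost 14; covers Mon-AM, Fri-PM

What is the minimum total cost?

Eli alone covers Tue-AM, Mon-AM, Fri-PM — every shift.
Total cost: 8.
No cover costs less than 8.

8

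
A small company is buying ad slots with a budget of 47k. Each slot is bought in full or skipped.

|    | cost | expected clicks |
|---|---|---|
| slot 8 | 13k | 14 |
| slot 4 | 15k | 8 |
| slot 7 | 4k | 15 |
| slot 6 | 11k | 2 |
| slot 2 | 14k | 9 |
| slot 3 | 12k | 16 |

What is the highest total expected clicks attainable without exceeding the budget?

Allowing fractional choices, the relaxed optimum would be about 56.1, but ad slots are indivisible.
slot 8 + slot 7 + slot 2 + slot 3: cost 13 + 4 + 14 + 12 = 43 ≤ 47, expected clicks 14 + 15 + 9 + 16 = 54.
slot 8 + slot 4 + slot 7 + slot 3: cost 13 + 15 + 4 + 12 = 44 ≤ 47, expected clicks 14 + 8 + 15 + 16 = 53.
slot 4 + slot 7 + slot 2 + slot 3: cost 15 + 4 + 14 + 12 = 45 ≤ 47, expected clicks 8 + 15 + 9 + 16 = 48.
Best is slot 8, slot 7, slot 2, and slot 3 with total expected clicks 54.

54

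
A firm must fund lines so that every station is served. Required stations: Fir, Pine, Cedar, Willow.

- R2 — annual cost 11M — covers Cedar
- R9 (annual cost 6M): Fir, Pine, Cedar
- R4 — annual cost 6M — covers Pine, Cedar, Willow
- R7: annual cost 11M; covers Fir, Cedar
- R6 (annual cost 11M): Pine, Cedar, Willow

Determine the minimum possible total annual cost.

Choose R9 and R4: together they cover Fir, Pine, Cedar, Willow — every station.
Total annual cost: 6 + 6 = 12.
No cover costs less than 12.

12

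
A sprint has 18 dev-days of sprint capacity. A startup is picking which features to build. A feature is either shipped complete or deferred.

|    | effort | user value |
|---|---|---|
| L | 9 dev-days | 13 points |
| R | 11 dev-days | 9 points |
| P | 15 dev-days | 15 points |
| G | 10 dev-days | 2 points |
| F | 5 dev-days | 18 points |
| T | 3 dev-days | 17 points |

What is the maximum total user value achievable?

48

G + F + T: effort 10 + 5 + 3 = 18 ≤ 18, user value 2 + 18 + 17 = 37.
F + T: effort 5 + 3 = 8 ≤ 18, user value 18 + 17 = 35.
L + F + T: effort 9 + 5 + 3 = 17 ≤ 18, user value 13 + 18 + 17 = 48.
Best is L, F, and T with total user value 48.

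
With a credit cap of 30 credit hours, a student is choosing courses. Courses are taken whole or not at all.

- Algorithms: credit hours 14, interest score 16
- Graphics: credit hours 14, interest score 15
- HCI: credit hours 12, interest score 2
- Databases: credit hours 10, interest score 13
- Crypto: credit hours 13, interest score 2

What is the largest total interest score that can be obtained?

31

Treat it as a binary knapsack problem.
Algorithms + Databases: credit hours 14 + 10 = 24 ≤ 30, interest score 16 + 13 = 29.
Algorithms + Graphics: credit hours 14 + 14 = 28 ≤ 30, interest score 16 + 15 = 31.
Best is Algorithms and Graphics with total interest score 31.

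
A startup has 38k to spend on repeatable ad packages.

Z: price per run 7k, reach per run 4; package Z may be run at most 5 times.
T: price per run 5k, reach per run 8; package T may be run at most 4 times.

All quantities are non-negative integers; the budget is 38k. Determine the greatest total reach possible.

T has the best ratio (8/5); taking only T gives at most 4×8 = 32 (stopped by the supply cap of 4).
Mixing does better — 2×Z and 4×T: price 34 ≤ 38, reach 2·4 + 4·8 = 40.

40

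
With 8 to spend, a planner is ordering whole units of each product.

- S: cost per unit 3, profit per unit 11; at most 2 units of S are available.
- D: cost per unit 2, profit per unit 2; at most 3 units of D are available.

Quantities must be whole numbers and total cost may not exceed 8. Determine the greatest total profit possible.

2×S and 1×D: cost 8 ≤ 8, profit 2·11 + 1·2 = 24.
2×S: cost 6 ≤ 8, profit 2·11 = 22.
Best is 24.

24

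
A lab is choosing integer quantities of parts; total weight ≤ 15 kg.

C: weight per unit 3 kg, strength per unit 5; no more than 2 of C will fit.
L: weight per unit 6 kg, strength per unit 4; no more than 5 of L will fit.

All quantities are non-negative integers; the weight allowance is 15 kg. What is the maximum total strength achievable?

14

C has the best ratio (5/3); taking only C gives at most 2×5 = 10 (stopped by the supply cap of 2).
Mixing does better — 2×C and 1×L: weight 12 ≤ 15, strength 2·5 + 1·4 = 14.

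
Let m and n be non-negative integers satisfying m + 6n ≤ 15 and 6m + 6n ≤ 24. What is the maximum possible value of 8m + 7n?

(m,n)=(4,0): 1·4+6·0=4≤15, 6·4+6·0=24≤24, objective 32.
(m,n)=(3,1): 1·3+6·1=9≤15, 6·3+6·1=24≤24, objective 31.
(m,n)=(3,0): 1·3+6·0=3≤15, 6·3+6·0=18≤24, objective 24.
The best lattice point is (4,0), giving 32.

32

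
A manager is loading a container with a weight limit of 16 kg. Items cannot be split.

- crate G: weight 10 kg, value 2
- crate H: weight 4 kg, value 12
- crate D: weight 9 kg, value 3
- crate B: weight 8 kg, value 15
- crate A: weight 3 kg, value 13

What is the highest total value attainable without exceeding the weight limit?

40

Allowing fractional choices, the relaxed optimum would be about 40.3, but items are indivisible.
crate B + crate A: weight 8 + 3 = 11 ≤ 16, value 15 + 13 = 28.
crate H + crate B + crate A: weight 4 + 8 + 3 = 15 ≤ 16, value 12 + 15 + 13 = 40.
Best is crate H, crate B, and crate A with total value 40.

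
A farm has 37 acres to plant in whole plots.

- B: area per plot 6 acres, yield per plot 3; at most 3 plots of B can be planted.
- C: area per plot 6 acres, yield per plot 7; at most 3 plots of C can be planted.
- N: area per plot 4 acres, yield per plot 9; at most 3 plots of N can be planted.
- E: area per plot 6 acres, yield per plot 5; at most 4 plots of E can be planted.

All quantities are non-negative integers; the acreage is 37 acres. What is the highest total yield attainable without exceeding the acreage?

Take 3×C, 3×N, and 1×E: area 36 ≤ 37, yield 3·7 + 3·9 + 1·5 = 53.
N has the best ratio (9/4) and is taken to its limit of 3; remaining capacity is filled optimally with the others.

53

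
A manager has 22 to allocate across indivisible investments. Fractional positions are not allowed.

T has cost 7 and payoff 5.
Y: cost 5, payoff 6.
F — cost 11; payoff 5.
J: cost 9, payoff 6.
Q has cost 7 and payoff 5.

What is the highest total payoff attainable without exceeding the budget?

Allowing fractional choices, the relaxed optimum would be about 18.0, but investments are indivisible.
Y + J + Q: cost 5 + 9 + 7 = 21 ≤ 22, payoff 6 + 6 + 5 = 17.
T + Y + Q: cost 7 + 5 + 7 = 19 ≤ 22, payoff 5 + 6 + 5 = 16.
T + Y + J: cost 7 + 5 + 9 = 21 ≤ 22, payoff 5 + 6 + 6 = 17.
The maximum payoff is 17; one optimal choice is T, Y, and J.

17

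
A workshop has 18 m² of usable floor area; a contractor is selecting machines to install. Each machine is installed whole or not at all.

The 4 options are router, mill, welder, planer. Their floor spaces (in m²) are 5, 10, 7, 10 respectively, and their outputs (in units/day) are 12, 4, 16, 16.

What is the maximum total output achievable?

Allowing fractional choices, the relaxed optimum would be about 37.6, but machines are indivisible.
router + welder: floor space 5 + 7 = 12 ≤ 18, output 12 + 16 = 28.
router + planer: floor space 5 + 10 = 15 ≤ 18, output 12 + 16 = 28.
welder + planer: floor space 7 + 10 = 17 ≤ 18, output 16 + 16 = 32.
Best is welder and planer with total output 32.

32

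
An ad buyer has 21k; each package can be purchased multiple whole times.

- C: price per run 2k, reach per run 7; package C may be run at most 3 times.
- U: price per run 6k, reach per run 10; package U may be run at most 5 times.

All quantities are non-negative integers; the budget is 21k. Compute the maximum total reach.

41

This is a bounded integer knapsack.
Take 3×C and 2×U: price 18 ≤ 21, reach 3·7 + 2·10 = 41.
C has the best ratio (7/2) and is taken to its limit of 3; remaining capacity is filled optimally with the others.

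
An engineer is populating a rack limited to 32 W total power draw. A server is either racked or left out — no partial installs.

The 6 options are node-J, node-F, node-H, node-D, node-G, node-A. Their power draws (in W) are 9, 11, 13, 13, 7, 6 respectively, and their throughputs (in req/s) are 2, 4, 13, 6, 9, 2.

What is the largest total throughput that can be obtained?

Treat it as a binary knapsack problem.
Take node-F, node-H, and node-G: power draw 11 + 13 + 7 = 31 ≤ 32, throughput 4 + 13 + 9 = 26.
No other feasible combination does better.

26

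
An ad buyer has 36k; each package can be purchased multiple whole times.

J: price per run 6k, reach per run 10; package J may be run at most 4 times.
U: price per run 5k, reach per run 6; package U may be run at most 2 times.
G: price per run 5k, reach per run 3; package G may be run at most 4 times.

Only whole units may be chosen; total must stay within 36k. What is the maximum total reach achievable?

52

Take 4×J and 2×U: price 34 ≤ 36, reach 4·10 + 2·6 = 52.
J has the best ratio (10/6) and is taken to its limit of 4; remaining capacity is filled optimally with the others.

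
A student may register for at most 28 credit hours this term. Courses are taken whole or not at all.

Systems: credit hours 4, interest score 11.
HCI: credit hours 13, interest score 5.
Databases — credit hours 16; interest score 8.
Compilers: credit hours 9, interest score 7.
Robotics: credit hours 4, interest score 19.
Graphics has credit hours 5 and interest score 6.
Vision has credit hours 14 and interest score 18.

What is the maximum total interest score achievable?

54

Allowing fractional choices, the relaxed optimum would be about 54.8, but courses are indivisible.
Systems + Robotics + Graphics + Vision: credit hours 4 + 4 + 5 + 14 = 27 ≤ 28, interest score 11 + 19 + 6 + 18 = 54.
Systems + Robotics + Vision: credit hours 4 + 4 + 14 = 22 ≤ 28, interest score 11 + 19 + 18 = 48.
Best is Systems, Robotics, Graphics, and Vision with total interest score 54.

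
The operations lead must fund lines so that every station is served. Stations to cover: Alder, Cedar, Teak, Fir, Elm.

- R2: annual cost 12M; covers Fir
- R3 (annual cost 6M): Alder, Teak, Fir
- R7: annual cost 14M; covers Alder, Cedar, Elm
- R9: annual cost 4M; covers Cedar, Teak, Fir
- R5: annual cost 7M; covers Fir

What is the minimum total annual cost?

18

The greedy cost-per-new-station heuristic would pick R9, R3, and R7 for 24, but a cheaper cover exists.
Choose R7 and R9: together they cover Alder, Cedar, Teak, Fir, Elm — every station.
Total annual cost: 14 + 4 = 18.
No cover costs less than 18.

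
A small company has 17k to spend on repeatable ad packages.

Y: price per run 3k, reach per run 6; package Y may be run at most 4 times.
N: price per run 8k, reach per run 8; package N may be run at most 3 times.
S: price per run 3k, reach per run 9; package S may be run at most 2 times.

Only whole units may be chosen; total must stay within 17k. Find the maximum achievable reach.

36

Take 3×Y and 2×S: price 15 ≤ 17, reach 3·6 + 2·9 = 36.
S has the best ratio (9/3) and is taken to its limit of 2; remaining capacity is filled optimally with the others.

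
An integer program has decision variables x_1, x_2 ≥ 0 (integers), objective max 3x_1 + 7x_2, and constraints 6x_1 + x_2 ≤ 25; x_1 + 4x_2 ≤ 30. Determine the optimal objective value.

(x_1,x_2)=(2,7) is feasible, giving 55.
(x_1,x_2)=(1,7) is feasible, giving 52.
(x_1,x_2)=(3,6) is feasible, giving 51.
Maximum is 55 at (x_1,x_2)=(2,7).

55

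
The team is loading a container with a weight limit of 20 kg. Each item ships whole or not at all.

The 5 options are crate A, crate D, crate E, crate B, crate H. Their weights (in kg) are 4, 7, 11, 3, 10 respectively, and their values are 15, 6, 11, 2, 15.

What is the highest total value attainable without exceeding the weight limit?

32

Allowing fractional choices, the relaxed optimum would be about 36.0, but items are indivisible.
crate A + crate H: weight 4 + 10 = 14 ≤ 20, value 15 + 15 = 30.
crate A + crate B + crate H: weight 4 + 3 + 10 = 17 ≤ 20, value 15 + 2 + 15 = 32.
Best is crate A, crate B, and crate H with total value 32.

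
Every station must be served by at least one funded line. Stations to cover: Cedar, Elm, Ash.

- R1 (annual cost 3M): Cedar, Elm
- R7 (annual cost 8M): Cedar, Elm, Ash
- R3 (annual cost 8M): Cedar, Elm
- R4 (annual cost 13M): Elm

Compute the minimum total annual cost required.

8

The greedy cost-per-new-station heuristic would pick R1 and R7 for 11, but a cheaper cover exists.
R7 alone covers Cedar, Elm, Ash — every station.
Total annual cost: 8.
No cover costs less than 8.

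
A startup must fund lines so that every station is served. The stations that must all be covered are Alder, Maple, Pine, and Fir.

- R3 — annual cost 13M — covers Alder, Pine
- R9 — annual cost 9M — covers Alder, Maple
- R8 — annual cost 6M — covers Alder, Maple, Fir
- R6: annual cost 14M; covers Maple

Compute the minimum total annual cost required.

19

Choose R3 and R8: together they cover Alder, Maple, Pine, Fir — every station.
Total annual cost: 13 + 6 = 19.
No cover costs less than 19.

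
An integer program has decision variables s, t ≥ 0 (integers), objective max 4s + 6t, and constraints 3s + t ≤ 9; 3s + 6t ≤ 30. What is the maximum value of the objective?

30

(s,t)=(0,5): 3·0+1·5=5≤9, 3·0+6·5=30≤30, objective 30.
(s,t)=(1,4): 3·1+1·4=7≤9, 3·1+6·4=27≤30, objective 28.
(s,t)=(2,3): 3·2+1·3=9≤9, 3·2+6·3=24≤30, objective 26.
No feasible integer point exceeds 30.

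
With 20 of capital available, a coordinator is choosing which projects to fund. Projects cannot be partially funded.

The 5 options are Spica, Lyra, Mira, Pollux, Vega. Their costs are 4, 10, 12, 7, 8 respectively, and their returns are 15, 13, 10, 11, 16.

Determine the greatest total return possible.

Treat it as a binary knapsack problem.
Spica + Pollux + Vega: cost 4 + 7 + 8 = 19 ≤ 20, return 15 + 11 + 16 = 42.
Spica + Vega: cost 4 + 8 = 12 ≤ 20, return 15 + 16 = 31.
Best is Spica, Pollux, and Vega with total return 42.

42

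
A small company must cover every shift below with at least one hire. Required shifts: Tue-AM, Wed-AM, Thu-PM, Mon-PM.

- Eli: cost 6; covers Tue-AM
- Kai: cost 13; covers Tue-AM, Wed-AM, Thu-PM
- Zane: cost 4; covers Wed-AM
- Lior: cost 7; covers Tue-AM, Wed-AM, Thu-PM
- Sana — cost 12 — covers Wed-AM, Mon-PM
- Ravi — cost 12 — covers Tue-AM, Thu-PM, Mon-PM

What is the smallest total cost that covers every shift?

16

This is an integer covering problem.
The greedy cost-per-new-shift heuristic would pick Lior and Sana for 19, but a cheaper cover exists.
Choose Zane and Ravi: together they cover Tue-AM, Wed-AM, Thu-PM, Mon-PM — every shift.
Total cost: 4 + 12 = 16.
No cover costs less than 16.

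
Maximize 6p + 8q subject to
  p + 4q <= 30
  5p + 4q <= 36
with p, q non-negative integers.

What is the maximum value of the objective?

62

(p,q)=(1,7): 1·1+4·7=29≤30, 5·1+4·7=33≤36, objective 62.
(p,q)=(2,6): 1·2+4·6=26≤30, 5·2+4·6=34≤36, objective 60.
(p,q)=(0,7): 1·0+4·7=28≤30, 5·0+4·7=28≤36, objective 56.
No feasible integer point exceeds 62.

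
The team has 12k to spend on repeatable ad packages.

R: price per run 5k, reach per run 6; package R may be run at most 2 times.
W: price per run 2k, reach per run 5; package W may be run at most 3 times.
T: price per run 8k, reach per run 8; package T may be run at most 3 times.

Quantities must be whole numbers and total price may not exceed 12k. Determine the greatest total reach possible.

This is a bounded integer knapsack.
Take 1×R and 3×W: price 11 ≤ 12, reach 1·6 + 3·5 = 21.
W has the best ratio (5/2) and is taken to its limit of 3; remaining capacity is filled optimally with the others.

21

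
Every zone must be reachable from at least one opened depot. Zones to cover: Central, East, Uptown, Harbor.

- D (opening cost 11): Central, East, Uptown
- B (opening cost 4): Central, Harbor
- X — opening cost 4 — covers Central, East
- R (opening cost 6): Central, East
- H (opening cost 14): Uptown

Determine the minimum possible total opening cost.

The greedy cost-per-new-zone heuristic would pick B, X, and D for 19, but a cheaper cover exists.
Choose D and B: together they cover Central, East, Uptown, Harbor — every zone.
Total opening cost: 11 + 4 = 15.
No cover costs less than 15.

15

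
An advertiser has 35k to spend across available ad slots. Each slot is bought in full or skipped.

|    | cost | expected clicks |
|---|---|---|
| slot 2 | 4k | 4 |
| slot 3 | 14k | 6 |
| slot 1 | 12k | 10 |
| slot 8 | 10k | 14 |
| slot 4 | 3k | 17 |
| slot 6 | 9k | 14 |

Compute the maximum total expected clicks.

Allowing fractional choices, the relaxed optimum would be about 56.5, but ad slots are indivisible.
slot 2 + slot 8 + slot 4 + slot 6: cost 4 + 10 + 3 + 9 = 26 ≤ 35, expected clicks 4 + 14 + 17 + 14 = 49.
slot 1 + slot 8 + slot 4 + slot 6: cost 12 + 10 + 3 + 9 = 34 ≤ 35, expected clicks 10 + 14 + 17 + 14 = 55.
Best is slot 1, slot 8, slot 4, and slot 6 with total expected clicks 55.

55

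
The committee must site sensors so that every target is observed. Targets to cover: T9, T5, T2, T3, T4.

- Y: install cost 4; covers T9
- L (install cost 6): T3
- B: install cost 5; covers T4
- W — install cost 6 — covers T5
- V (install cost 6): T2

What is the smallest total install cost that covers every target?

27

This is an integer covering problem.
Choose Y, L, B, W, and V: together they cover T9, T5, T2, T3, T4 — every target.
Total install cost: 4 + 6 + 5 + 6 + 6 = 27.
No cover costs less than 27.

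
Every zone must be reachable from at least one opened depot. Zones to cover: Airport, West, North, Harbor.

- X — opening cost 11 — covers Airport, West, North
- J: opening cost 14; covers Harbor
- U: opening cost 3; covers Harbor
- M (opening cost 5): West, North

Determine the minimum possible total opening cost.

This is a weighted set-cover instance.
The greedy cost-per-new-zone heuristic would pick M, U, and X for 19, but a cheaper cover exists.
Choose X and U: together they cover Airport, West, North, Harbor — every zone.
Total opening cost: 11 + 3 = 14.
No cover costs less than 14.

14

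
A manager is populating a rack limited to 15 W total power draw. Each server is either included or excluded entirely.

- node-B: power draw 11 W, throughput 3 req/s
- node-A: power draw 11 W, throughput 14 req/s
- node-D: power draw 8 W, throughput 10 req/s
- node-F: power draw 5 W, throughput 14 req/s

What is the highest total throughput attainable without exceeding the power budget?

24

node-A: power draw 11 ≤ 15, throughput 14.
node-F: power draw 5 ≤ 15, throughput 14.
node-D + node-F: power draw 8 + 5 = 13 ≤ 15, throughput 10 + 14 = 24.
Best is node-D and node-F with total throughput 24.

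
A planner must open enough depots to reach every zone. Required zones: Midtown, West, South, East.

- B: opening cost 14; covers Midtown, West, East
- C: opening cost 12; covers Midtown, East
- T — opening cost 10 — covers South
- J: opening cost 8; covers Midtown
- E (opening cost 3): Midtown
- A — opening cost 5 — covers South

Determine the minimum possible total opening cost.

19

The greedy cost-per-new-zone heuristic would pick E, A, and B for 22, but a cheaper cover exists.
Choose B and A: together they cover Midtown, West, South, East — every zone.
Total opening cost: 14 + 5 = 19.
No cover costs less than 19.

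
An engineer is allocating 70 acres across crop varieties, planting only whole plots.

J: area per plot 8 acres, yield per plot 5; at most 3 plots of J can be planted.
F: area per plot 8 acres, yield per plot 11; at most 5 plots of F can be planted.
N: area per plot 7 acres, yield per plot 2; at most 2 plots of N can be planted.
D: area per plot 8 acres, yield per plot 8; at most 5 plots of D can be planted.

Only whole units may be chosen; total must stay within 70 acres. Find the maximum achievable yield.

F has the best ratio (11/8); taking only F gives at most 5×11 = 55 (stopped by the supply cap of 5).
Mixing does better — 5×F and 3×D: area 64 ≤ 70, yield 5·11 + 3·8 = 79.

79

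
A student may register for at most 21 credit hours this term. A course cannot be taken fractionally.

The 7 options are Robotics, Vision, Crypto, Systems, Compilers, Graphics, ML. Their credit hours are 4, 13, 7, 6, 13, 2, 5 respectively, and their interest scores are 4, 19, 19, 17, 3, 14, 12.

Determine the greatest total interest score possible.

Treat it as a binary knapsack problem.
Crypto + Systems + Graphics + ML: credit hours 7 + 6 + 2 + 5 = 20 ≤ 21, interest score 19 + 17 + 14 + 12 = 62.
Robotics + Crypto + Systems + Graphics: credit hours 4 + 7 + 6 + 2 = 19 ≤ 21, interest score 4 + 19 + 17 + 14 = 54.
Crypto + Systems + Graphics: credit hours 7 + 6 + 2 = 15 ≤ 21, interest score 19 + 17 + 14 = 50.
Best is Crypto, Systems, Graphics, and ML with total interest score 62.

62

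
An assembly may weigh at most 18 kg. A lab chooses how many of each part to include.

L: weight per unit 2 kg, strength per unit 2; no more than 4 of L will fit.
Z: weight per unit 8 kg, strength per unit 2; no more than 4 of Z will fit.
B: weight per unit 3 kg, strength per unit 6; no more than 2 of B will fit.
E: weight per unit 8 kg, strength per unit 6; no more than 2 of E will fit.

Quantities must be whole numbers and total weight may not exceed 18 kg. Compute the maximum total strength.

22

Take 2×L, 2×B, and 1×E: weight 18 ≤ 18, strength 2·2 + 2·6 + 1·6 = 22.
B has the best ratio (6/3) and is taken to its limit of 2; remaining capacity is filled optimally with the others.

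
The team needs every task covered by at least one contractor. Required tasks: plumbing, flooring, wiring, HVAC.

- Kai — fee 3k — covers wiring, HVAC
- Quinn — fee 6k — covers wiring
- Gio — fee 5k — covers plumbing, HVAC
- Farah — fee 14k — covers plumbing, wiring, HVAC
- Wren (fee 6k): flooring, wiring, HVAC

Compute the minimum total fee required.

This is an integer covering problem.
The greedy cost-per-new-task heuristic would pick Kai, Gio, and Wren for 14, but a cheaper cover exists.
Choose Gio and Wren: together they cover plumbing, flooring, wiring, HVAC — every task.
Total fee: 5 + 6 = 11.
No cover costs less than 11.

11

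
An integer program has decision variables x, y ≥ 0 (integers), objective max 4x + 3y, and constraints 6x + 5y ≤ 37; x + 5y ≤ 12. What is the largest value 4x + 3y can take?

24

Relaxing integrality, the LP optimum is 24.67 at (x,y) = (6.17, 0), which is not an integer point.
(x,y)=(6,0): 6·6+5·0=36≤37, 1·6+5·0=6≤12, objective 24.
(x,y)=(5,1): 6·5+5·1=35≤37, 1·5+5·1=10≤12, objective 23.
(x,y)=(5,0): 6·5+5·0=30≤37, 1·5+5·0=5≤12, objective 20.
The best lattice point is (6,0), giving 24.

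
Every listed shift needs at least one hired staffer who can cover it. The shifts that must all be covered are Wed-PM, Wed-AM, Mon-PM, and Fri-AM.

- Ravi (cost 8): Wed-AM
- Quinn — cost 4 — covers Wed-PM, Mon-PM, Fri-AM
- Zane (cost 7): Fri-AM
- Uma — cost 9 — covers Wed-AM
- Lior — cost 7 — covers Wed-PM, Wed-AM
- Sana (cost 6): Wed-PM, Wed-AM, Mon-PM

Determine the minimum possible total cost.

This is an integer covering problem.
Choose Quinn and Sana: together they cover Wed-PM, Wed-AM, Mon-PM, Fri-AM — every shift.
Total cost: 4 + 6 = 10.
No cover costs less than 10.

10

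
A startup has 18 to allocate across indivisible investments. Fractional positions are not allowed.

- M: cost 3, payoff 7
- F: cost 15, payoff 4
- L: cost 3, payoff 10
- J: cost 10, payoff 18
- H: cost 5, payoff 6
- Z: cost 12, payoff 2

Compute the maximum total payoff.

35

Allowing fractional choices, the relaxed optimum would be about 37.4, but investments are indivisible.
L + J + H: cost 3 + 10 + 5 = 18 ≤ 18, payoff 10 + 18 + 6 = 34.
M + L + J: cost 3 + 3 + 10 = 16 ≤ 18, payoff 7 + 10 + 18 = 35.
Best is M, L, and J with total payoff 35.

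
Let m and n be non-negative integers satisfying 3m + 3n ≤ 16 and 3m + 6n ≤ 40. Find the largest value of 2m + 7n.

(m,n)=(0,5) is feasible, giving 35.
(m,n)=(1,4) is feasible, giving 30.
The best lattice point is (0,5), giving 35.

35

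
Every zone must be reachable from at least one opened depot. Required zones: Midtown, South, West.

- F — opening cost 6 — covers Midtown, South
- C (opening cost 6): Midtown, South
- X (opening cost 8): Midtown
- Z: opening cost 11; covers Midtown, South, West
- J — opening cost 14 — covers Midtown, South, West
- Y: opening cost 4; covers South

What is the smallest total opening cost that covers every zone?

The greedy cost-per-new-zone heuristic would pick F and Z for 17, but a cheaper cover exists.
Z alone covers Midtown, South, West — every zone.
Total opening cost: 11.
No cover costs less than 11.

11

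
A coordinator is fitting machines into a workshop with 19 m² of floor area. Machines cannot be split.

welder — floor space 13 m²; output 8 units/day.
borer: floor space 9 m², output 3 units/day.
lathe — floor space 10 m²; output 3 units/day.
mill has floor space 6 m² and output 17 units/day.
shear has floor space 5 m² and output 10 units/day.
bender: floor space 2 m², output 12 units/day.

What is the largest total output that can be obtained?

This is a 0-1 knapsack instance.
Allowing fractional choices, the relaxed optimum would be about 42.7, but machines are indivisible.
mill + shear + bender: floor space 6 + 5 + 2 = 13 ≤ 19, output 17 + 10 + 12 = 39.
borer + mill + bender: floor space 9 + 6 + 2 = 17 ≤ 19, output 3 + 17 + 12 = 32.
Best is mill, shear, and bender with total output 39.

39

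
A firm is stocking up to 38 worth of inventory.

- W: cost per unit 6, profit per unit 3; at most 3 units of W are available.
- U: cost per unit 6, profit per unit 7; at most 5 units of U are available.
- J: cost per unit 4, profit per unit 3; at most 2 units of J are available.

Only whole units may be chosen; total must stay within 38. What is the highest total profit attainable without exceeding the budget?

This is a bounded integer knapsack.
U has the best ratio (7/6); taking only U gives at most 5×7 = 35 (stopped by the supply cap of 5).
Mixing does better — 5×U and 2×J: cost 38 ≤ 38, profit 5·7 + 2·3 = 41.

41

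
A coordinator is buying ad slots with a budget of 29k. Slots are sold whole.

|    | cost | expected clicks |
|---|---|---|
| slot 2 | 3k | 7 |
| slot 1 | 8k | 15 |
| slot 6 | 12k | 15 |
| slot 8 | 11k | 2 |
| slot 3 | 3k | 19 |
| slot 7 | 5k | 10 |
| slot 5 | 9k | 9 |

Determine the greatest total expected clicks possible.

60

slot 2 + slot 1 + slot 3 + slot 7 + slot 5: cost 3 + 8 + 3 + 5 + 9 = 28 ≤ 29, expected clicks 7 + 15 + 19 + 10 + 9 = 60.
slot 1 + slot 6 + slot 3 + slot 7: cost 8 + 12 + 3 + 5 = 28 ≤ 29, expected clicks 15 + 15 + 19 + 10 = 59.
slot 2 + slot 1 + slot 6 + slot 3: cost 3 + 8 + 12 + 3 = 26 ≤ 29, expected clicks 7 + 15 + 15 + 19 = 56.
Best is slot 2, slot 1, slot 3, slot 7, and slot 5 with total expected clicks 60.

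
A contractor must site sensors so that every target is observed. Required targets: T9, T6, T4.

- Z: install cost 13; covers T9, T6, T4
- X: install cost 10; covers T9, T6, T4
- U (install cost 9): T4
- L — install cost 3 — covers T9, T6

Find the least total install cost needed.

This is a weighted set-cover instance.
The greedy cost-per-new-target heuristic would pick L and U for 12, but a cheaper cover exists.
X alone covers T9, T6, T4 — every target.
Total install cost: 10.
No cover costs less than 10.

10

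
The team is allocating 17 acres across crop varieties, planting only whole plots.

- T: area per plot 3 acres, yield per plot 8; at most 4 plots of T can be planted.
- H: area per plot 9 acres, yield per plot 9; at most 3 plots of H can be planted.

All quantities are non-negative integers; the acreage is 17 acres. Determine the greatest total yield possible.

32

T has the best ratio (8/3); taking only T gives at most 4×8 = 32 (stopped by the supply cap of 4).
Optimal: 4×T: area 12 ≤ 17, yield 4·8 = 32.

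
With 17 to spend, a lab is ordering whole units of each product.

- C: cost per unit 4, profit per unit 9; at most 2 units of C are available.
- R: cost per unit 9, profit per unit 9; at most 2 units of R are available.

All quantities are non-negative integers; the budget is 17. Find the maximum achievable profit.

27

C has the best ratio (9/4); taking only C gives at most 2×9 = 18 (stopped by the supply cap of 2).
Mixing does better — 2×C and 1×R: cost 17 ≤ 17, profit 2·9 + 1·9 = 27.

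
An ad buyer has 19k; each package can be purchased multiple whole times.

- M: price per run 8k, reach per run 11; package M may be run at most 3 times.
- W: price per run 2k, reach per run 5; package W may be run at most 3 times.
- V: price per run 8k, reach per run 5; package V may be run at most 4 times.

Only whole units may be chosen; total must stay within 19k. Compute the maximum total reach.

27

Take 2×M and 1×W: price 18 ≤ 19, reach 2·11 + 1·5 = 27.
No other integer combination yields more.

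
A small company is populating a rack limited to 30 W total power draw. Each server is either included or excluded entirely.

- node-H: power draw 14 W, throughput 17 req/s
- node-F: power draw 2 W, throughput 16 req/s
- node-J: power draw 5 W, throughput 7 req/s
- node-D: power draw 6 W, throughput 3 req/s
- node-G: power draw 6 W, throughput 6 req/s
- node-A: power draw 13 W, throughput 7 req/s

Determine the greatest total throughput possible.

Allowing fractional choices, the relaxed optimum would be about 47.6, but servers are indivisible.
node-H + node-F + node-J + node-G: power draw 14 + 2 + 5 + 6 = 27 ≤ 30, throughput 17 + 16 + 7 + 6 = 46.
node-H + node-F + node-D + node-G: power draw 14 + 2 + 6 + 6 = 28 ≤ 30, throughput 17 + 16 + 3 + 6 = 42.
node-H + node-F + node-J + node-D: power draw 14 + 2 + 5 + 6 = 27 ≤ 30, throughput 17 + 16 + 7 + 3 = 43.
Best is node-H, node-F, node-J, and node-G with total throughput 46.

46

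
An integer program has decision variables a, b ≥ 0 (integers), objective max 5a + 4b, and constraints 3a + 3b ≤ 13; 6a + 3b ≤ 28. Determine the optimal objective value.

(a,b)=(4,0) is feasible, giving 20.
(a,b)=(3,1) is feasible, giving 19.
(a,b)=(3,0) is feasible, giving 15.
No feasible integer point exceeds 20.

20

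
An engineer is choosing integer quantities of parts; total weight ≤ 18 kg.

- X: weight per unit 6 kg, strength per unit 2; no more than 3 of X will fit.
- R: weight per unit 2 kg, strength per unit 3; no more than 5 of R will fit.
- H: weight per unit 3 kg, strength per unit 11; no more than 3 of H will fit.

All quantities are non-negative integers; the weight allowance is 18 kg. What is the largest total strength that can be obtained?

45

Take 4×R and 3×H: weight 17 ≤ 18, strength 4·3 + 3·11 = 45.
H has the best ratio (11/3) and is taken to its limit of 3; remaining capacity is filled optimally with the others.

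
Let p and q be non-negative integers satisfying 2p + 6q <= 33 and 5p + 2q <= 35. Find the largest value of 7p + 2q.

(p,q)=(7,0): 2·7+6·0=14≤33, 5·7+2·0=35≤35, objective 49.
(p,q)=(6,1): 2·6+6·1=18≤33, 5·6+2·1=32≤35, objective 44.
(p,q)=(6,0): 2·6+6·0=12≤33, 5·6+2·0=30≤35, objective 42.
Maximum is 49 at (p,q)=(7,0).

49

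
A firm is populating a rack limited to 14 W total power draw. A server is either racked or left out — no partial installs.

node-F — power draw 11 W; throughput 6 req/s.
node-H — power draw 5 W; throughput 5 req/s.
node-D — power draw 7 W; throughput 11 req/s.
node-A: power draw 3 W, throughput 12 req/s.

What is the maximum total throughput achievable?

23

Take node-D and node-A: power draw 7 + 3 = 10 ≤ 14, throughput 11 + 12 = 23.
No other feasible combination does better.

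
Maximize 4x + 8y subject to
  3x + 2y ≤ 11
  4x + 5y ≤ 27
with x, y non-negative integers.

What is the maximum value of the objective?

The continuous relaxation peaks at (0, 5.4) with value 43.20; rounding to a feasible lattice point costs some objective.
(x,y)=(0,5) is feasible, giving 40.
(x,y)=(1,4) is feasible, giving 36.
(x,y)=(0,4) is feasible, giving 32.
The best lattice point is (0,5), giving 40.

40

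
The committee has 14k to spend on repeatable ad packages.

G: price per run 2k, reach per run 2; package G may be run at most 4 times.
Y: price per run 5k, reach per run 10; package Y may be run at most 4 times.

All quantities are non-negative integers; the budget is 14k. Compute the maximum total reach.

24

This is a bounded integer knapsack.
1×G and 2×Y: price 12 ≤ 14, reach 1·2 + 2·10 = 22.
2×G and 2×Y: price 14 ≤ 14, reach 2·2 + 2·10 = 24.
Best is 24.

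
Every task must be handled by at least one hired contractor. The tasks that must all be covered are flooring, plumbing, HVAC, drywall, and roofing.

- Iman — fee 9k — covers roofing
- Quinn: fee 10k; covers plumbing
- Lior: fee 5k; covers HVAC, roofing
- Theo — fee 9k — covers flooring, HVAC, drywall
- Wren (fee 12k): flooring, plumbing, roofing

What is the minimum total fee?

This is an integer covering problem.
Choose Theo and Wren: together they cover flooring, plumbing, HVAC, drywall, roofing — every task.
Total fee: 9 + 12 = 21.

21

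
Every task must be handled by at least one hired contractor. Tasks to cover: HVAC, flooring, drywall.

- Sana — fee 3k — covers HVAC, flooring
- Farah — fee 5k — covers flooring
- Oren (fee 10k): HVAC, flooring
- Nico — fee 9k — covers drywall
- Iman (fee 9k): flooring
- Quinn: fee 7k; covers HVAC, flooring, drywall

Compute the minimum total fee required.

7

The greedy cost-per-new-task heuristic would pick Sana and Quinn for 10, but a cheaper cover exists.
Quinn alone covers HVAC, flooring, drywall — every task.
Total fee: 7.
No cover costs less than 7.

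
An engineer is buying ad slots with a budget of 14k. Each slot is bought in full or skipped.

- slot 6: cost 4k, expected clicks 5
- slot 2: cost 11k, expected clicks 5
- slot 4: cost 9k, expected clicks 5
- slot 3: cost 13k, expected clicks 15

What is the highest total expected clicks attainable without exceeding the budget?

Allowing fractional choices, the relaxed optimum would be about 16.5, but ad slots are indivisible.
slot 6 + slot 4: cost 4 + 9 = 13 ≤ 14, expected clicks 5 + 5 = 10.
slot 6: cost 4 ≤ 14, expected clicks 5.
slot 3: cost 13 ≤ 14, expected clicks 15.
Best is slot 3 with total expected clicks 15.

15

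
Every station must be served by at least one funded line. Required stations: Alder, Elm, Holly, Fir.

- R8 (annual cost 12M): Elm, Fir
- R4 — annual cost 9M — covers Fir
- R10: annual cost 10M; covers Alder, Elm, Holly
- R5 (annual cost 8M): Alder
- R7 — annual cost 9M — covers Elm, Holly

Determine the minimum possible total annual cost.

19

This is an integer covering problem.
Choose R4 and R10: together they cover Alder, Elm, Holly, Fir — every station.
Total annual cost: 9 + 10 = 19.
No cover costs less than 19.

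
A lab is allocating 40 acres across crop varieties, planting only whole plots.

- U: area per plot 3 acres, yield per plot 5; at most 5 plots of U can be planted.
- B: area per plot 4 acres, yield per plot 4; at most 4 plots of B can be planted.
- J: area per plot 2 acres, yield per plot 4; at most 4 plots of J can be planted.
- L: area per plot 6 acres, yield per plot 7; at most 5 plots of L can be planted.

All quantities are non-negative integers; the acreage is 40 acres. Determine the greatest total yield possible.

Take 5×U, 1×B, 4×J, and 2×L: area 39 ≤ 40, yield 5·5 + 1·4 + 4·4 + 2·7 = 59.
J has the best ratio (4/2) and is taken to its limit of 4; remaining capacity is filled optimally with the others.

59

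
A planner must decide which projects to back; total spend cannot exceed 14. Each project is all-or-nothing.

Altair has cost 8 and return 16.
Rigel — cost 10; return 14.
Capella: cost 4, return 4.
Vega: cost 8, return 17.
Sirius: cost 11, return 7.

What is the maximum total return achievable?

21

Allowing fractional choices, the relaxed optimum would be about 29.0, but projects are indivisible.
Capella + Vega: cost 4 + 8 = 12 ≤ 14, return 4 + 17 = 21.
Altair + Capella: cost 8 + 4 = 12 ≤ 14, return 16 + 4 = 20.
Rigel + Capella: cost 10 + 4 = 14 ≤ 14, return 14 + 4 = 18.
Best is Capella and Vega with total return 21.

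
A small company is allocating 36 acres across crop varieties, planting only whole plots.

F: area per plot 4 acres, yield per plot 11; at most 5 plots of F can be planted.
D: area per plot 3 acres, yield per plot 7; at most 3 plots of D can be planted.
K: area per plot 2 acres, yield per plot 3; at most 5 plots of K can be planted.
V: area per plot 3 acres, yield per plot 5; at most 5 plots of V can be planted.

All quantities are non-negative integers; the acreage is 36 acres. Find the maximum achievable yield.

Take 5×F, 3×D, 2×K, and 1×V: area 36 ≤ 36, yield 5·11 + 3·7 + 2·3 + 1·5 = 87.
F has the best ratio (11/4) and is taken to its limit of 5; remaining capacity is filled optimally with the others.

87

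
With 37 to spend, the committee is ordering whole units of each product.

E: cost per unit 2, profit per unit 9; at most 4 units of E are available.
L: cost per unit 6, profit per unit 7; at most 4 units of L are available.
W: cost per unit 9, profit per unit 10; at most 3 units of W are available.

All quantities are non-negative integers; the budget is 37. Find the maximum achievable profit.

E has the best ratio (9/2); taking only E gives at most 4×9 = 36 (stopped by the supply cap of 4).
Mixing does better — 4×E, 3×L, and 1×W: cost 35 ≤ 37, profit 4·9 + 3·7 + 1·10 = 67.

67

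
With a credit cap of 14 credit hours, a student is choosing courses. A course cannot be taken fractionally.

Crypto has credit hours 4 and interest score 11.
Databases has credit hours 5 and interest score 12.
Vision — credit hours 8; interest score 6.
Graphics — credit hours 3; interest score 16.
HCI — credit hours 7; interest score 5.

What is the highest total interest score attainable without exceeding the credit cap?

39

Take Crypto, Databases, and Graphics: credit hours 4 + 5 + 3 = 12 ≤ 14, interest score 11 + 12 + 16 = 39.
No other feasible combination does better.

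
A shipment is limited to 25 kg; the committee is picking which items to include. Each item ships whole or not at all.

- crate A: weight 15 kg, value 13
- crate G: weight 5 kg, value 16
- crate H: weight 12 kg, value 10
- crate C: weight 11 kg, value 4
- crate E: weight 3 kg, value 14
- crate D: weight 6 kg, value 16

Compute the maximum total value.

50

crate G + crate E + crate D: weight 5 + 3 + 6 = 14 ≤ 25, value 16 + 14 + 16 = 46.
crate G + crate C + crate E + crate D: weight 5 + 11 + 3 + 6 = 25 ≤ 25, value 16 + 4 + 14 + 16 = 50.
Best is crate G, crate C, crate E, and crate D with total value 50.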